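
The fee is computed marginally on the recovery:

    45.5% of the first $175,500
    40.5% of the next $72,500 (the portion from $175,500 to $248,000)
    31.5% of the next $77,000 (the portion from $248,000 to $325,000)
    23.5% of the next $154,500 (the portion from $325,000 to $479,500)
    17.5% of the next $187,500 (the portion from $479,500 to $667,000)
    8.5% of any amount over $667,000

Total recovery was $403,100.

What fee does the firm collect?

First $175,500 at 45.5% = $79,852.50
Next $72,500 at 40.5% = $29,362.50
Next $77,000 at 31.5% = $24,255.00
Remaining $78,100 at 23.5% = $18,353.50
Fee: $79,852.50 + $29,362.50 + $24,255.00 + $18,353.50 = $151,823.50

$151,823.50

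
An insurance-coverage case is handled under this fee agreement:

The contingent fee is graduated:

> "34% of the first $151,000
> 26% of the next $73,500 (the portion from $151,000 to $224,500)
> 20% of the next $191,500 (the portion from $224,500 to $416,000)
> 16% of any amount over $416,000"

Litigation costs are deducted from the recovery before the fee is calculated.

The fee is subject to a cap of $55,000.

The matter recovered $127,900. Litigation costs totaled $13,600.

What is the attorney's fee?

Fee base (net of costs): $127,900 − $13,600 = $114,300
First $114,300 at 34% = $38,862.00
$38,862.00 is under the $55,000 cap.

$38,862.00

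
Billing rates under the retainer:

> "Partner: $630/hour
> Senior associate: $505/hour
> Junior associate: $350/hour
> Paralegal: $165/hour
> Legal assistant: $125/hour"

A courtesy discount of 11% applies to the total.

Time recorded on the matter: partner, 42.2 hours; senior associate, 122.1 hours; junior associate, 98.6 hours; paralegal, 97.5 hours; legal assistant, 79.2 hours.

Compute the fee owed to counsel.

Partner: 42.2 × $630 = $26,586.00
Senior associate: 122.1 × $505 = $61,660.50
Junior associate: 98.6 × $350 = $34,510.00
Paralegal: 97.5 × $165 = $16,087.50
Legal assistant: 79.2 × $125 = $9,900.00
Subtotal: $148,744.00
Less 11% discount: −$16,361.84
Total: $148,744.00 − $16,361.84 = $132,382.16

$132,382.16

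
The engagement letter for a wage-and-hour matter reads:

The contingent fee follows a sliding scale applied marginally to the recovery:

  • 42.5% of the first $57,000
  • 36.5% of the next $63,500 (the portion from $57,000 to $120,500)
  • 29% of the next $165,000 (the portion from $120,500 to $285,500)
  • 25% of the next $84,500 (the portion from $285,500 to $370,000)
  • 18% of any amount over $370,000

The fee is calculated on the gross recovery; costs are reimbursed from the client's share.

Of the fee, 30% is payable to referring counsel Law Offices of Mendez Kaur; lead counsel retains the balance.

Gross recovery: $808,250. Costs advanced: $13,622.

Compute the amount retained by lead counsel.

$136,683.75

Fee base is the gross recovery, $808,250; costs are reimbursed separately.
First $57,000 at 42.5% = $24,225.00
Next $63,500 at 36.5% = $23,177.50
Next $165,000 at 29% = $47,850.00
Next $84,500 at 25% = $21,125.00
Remaining $438,250 at 18% = $78,885.00
Fee: $24,225.00 + $23,177.50 + $47,850.00 + $21,125.00 + $78,885.00 = $195,262.50
Referral share: 30% of $195,262.50 = $58,578.75; lead counsel retains $195,262.50 − $58,578.75 = $136,683.75.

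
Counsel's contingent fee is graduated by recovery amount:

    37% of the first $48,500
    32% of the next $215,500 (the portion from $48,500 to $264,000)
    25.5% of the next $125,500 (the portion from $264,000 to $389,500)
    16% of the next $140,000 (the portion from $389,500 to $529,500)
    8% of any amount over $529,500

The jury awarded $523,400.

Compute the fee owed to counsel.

First $48,500 at 37% = $17,945.00
Next $215,500 at 32% = $68,960.00
Next $125,500 at 25.5% = $32,002.50
Remaining $133,900 at 16% = $21,424.00
Fee: $17,945.00 + $68,960.00 + $32,002.50 + $21,424.00 = $140,331.50

$140,331.50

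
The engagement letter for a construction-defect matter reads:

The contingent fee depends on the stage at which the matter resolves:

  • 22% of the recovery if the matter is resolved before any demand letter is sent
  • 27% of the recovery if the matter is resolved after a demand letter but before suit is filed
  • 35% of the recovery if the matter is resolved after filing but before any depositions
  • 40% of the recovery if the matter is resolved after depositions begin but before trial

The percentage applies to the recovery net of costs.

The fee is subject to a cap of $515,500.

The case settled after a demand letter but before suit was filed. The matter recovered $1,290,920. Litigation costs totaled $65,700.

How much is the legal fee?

$330,809.40

Fee base (net of costs): $1,290,920 − $65,700 = $1,225,220
The matter settled after a demand letter but before suit was filed, so the 27% rate applies.
$1,225,220 × 27% = $330,809.40
$330,809.40 is under the $515,500 cap.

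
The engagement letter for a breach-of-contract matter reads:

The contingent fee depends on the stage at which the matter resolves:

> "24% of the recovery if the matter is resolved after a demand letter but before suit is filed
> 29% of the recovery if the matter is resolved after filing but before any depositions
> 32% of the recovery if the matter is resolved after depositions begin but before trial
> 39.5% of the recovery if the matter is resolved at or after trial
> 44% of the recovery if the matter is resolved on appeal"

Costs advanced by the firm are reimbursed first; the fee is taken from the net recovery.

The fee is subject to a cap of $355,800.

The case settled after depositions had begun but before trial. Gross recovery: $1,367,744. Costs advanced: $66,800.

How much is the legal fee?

Fee base (net of costs): $1,367,744 − $66,800 = $1,300,944
The matter settled after depositions had begun but before trial, so the 32% rate applies.
$1,300,944 × 32% = $416,302.08
$416,302.08 exceeds the $355,800 cap, so the fee is capped at $355,800.00.

$355,800.00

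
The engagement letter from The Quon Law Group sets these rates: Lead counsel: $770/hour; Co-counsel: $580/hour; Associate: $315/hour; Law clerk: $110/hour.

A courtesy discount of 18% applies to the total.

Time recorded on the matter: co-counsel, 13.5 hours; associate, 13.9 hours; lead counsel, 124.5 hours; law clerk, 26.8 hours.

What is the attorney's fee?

$91,037.63

Lead counsel: 124.5 × $770 = $95,865.00
Co-counsel: 13.5 × $580 = $7,830.00
Associate: 13.9 × $315 = $4,378.50
Law clerk: 26.8 × $110 = $2,948.00
Subtotal: $111,021.50
Less 18% discount: −$19,983.87
Total: $111,021.50 − $19,983.87 = $91,037.63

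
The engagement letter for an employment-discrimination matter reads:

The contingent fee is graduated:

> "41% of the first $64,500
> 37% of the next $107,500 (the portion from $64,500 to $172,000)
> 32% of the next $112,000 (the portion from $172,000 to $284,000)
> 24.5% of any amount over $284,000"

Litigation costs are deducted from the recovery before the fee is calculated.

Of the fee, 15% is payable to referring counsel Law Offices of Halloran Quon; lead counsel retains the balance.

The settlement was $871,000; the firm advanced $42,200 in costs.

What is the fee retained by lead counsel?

Fee base (net of costs): $871,000 − $42,200 = $828,800
First $64,500 at 41% = $26,445.00
Next $107,500 at 37% = $39,775.00
Next $112,000 at 32% = $35,840.00
Remaining $544,800 at 24.5% = $133,476.00
Fee: $26,445.00 + $39,775.00 + $35,840.00 + $133,476.00 = $235,536.00
Referral share: 15% of $235,536.00 = $35,330.40; lead counsel retains $235,536.00 − $35,330.40 = $200,205.60.

$200,205.60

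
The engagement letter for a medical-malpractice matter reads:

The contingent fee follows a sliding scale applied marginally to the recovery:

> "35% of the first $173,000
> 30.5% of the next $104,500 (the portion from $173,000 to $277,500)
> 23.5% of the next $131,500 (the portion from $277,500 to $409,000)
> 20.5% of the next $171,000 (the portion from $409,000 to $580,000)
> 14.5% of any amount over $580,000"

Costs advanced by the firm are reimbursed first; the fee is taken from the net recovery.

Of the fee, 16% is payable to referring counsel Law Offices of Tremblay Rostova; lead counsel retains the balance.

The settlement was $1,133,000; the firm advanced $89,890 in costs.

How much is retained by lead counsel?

$189,446.00

Fee base (net of costs): $1,133,000 − $89,890 = $1,043,110
First $173,000 at 35% = $60,550.00
Next $104,500 at 30.5% = $31,872.50
Next $131,500 at 23.5% = $30,902.50
Next $171,000 at 20.5% = $35,055.00
Remaining $463,110 at 14.5% = $67,150.95
Fee: $60,550.00 + $31,872.50 + $30,902.50 + $35,055.00 + $67,150.95 = $225,530.95
Referral share: 16% of $225,530.95 = $36,084.95; lead counsel retains $225,530.95 − $36,084.95 = $189,446.00.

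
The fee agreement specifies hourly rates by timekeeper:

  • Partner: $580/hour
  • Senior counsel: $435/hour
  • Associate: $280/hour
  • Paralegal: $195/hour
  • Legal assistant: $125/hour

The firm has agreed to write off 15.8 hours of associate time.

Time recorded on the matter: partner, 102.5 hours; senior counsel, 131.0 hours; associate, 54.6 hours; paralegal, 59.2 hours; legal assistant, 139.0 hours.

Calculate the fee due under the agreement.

Partner: 102.5 × $580 = $59,450.00
Senior counsel: 131.0 × $435 = $56,985.00
Associate: 54.6 × $280 = $15,288.00
Paralegal: 59.2 × $195 = $11,544.00
Legal assistant: 139.0 × $125 = $17,375.00
Subtotal: $160,642.00
Write-off: 15.8 × $280 = $4,424.00
Total: $160,642.00 − $4,424.00 = $156,218.00

$156,218.00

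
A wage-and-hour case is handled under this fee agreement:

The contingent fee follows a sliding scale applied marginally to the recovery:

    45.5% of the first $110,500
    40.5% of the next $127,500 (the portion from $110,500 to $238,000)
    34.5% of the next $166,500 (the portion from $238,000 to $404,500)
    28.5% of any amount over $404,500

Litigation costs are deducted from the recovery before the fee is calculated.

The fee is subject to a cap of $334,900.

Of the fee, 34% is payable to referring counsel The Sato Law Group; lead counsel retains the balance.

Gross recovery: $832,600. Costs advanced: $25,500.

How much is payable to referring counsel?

$93,193.49

Fee base (net of costs): $832,600 − $25,500 = $807,100
First $110,500 at 45.5% = $50,277.50
Next $127,500 at 40.5% = $51,637.50
Next $166,500 at 34.5% = $57,442.50
Remaining $402,600 at 28.5% = $114,741.00
Fee: $50,277.50 + $51,637.50 + $57,442.50 + $114,741.00 = $274,098.50
$274,098.50 is under the $334,900 cap.
Referral share: 34% of $274,098.50 = $93,193.49; lead counsel retains $274,098.50 − $93,193.49 = $180,905.01.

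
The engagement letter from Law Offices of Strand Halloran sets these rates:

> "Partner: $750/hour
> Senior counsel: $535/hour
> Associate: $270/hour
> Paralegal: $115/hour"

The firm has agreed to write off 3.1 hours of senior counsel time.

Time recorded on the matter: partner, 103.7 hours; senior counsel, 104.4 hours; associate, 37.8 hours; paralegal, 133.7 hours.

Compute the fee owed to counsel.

$157,552.00

Partner: 103.7 × $750 = $77,775.00
Senior counsel: 104.4 × $535 = $55,854.00
Associate: 37.8 × $270 = $10,206.00
Paralegal: 133.7 × $115 = $15,375.50
Subtotal: $159,210.50
Write-off: 3.1 × $535 = $1,658.50
Total: $159,210.50 − $1,658.50 = $157,552.00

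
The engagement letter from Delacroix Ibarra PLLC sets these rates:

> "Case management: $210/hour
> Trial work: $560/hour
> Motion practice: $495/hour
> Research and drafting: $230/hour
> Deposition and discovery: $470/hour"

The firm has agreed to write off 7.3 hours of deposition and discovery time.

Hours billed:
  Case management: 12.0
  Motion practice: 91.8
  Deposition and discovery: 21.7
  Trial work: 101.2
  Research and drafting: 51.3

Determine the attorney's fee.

Case management: 12.0 × $210 = $2,520.00
Trial work: 101.2 × $560 = $56,672.00
Motion practice: 91.8 × $495 = $45,441.00
Research and drafting: 51.3 × $230 = $11,799.00
Deposition and discovery: 21.7 × $470 = $10,199.00
Subtotal: $126,631.00
Write-off: 7.3 × $470 = $3,431.00
Total: $126,631.00 − $3,431.00 = $123,200.00

$123,200.00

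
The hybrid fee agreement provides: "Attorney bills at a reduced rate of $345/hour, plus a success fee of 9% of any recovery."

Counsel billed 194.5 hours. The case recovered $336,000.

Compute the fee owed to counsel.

$97,342.50

Hourly: 194.5 × $345 = $67,102.50
Success fee: 9% of $336,000 = $30,240.00
Total: $67,102.50 + $30,240.00 = $97,342.50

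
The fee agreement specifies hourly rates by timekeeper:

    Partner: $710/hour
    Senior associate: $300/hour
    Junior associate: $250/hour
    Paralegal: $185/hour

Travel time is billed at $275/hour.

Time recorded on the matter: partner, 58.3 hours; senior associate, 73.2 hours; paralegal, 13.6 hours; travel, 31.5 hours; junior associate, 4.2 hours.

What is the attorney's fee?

$75,581.50

Partner: 58.3 × $710 = $41,393.00
Senior associate: 73.2 × $300 = $21,960.00
Junior associate: 4.2 × $250 = $1,050.00
Paralegal: 13.6 × $185 = $2,516.00
Subtotal: $41,393.00 + $21,960.00 + $1,050.00 + $2,516.00 = $66,919.00
Travel: 31.5 × $275 = $8,662.50
Total: $66,919.00 + $8,662.50 = $75,581.50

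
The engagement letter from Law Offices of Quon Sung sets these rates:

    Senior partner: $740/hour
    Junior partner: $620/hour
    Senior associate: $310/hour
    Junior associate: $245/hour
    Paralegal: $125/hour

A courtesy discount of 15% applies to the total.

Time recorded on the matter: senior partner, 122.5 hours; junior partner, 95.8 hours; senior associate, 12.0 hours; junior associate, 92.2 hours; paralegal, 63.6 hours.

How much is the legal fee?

Senior partner: 122.5 × $740 = $90,650.00
Junior partner: 95.8 × $620 = $59,396.00
Senior associate: 12.0 × $310 = $3,720.00
Junior associate: 92.2 × $245 = $22,589.00
Paralegal: 63.6 × $125 = $7,950.00
Subtotal: $184,305.00
Less 15% discount: −$27,645.75
Total: $184,305.00 − $27,645.75 = $156,659.25

$156,659.25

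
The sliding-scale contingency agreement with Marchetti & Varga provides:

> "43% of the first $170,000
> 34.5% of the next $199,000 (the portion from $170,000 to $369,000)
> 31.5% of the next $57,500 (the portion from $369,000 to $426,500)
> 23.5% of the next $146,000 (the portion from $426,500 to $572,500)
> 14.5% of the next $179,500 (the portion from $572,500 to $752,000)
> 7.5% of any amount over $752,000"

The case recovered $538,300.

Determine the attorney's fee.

$186,140.50

First $170,000 at 43% = $73,100.00
Next $199,000 at 34.5% = $68,655.00
Next $57,500 at 31.5% = $18,112.50
Remaining $111,800 at 23.5% = $26,273.00
Fee: $73,100.00 + $68,655.00 + $18,112.50 + $26,273.00 = $186,140.50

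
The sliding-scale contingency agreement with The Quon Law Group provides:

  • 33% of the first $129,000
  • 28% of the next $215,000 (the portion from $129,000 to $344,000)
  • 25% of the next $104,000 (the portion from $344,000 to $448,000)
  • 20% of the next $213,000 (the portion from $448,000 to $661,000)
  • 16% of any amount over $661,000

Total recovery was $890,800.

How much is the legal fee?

First $129,000 at 33% = $42,570.00
Next $215,000 at 28% = $60,200.00
Next $104,000 at 25% = $26,000.00
Next $213,000 at 20% = $42,600.00
Remaining $229,800 at 16% = $36,768.00
Fee: $42,570.00 + $60,200.00 + $26,000.00 + $42,600.00 + $36,768.00 = $208,138.00

$208,138.00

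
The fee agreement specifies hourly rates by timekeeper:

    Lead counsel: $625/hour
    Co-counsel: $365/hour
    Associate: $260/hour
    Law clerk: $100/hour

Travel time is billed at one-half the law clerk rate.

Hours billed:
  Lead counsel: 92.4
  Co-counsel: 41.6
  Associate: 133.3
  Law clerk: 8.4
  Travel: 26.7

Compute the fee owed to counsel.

$109,767.00

Lead counsel: 92.4 × $625 = $57,750.00
Co-counsel: 41.6 × $365 = $15,184.00
Associate: 133.3 × $260 = $34,658.00
Law clerk: 8.4 × $100 = $840.00
Subtotal: $57,750.00 + $15,184.00 + $34,658.00 + $840.00 = $108,432.00
Travel: 26.7 × ($100 ÷ 2) = 26.7 × $50.00 = $1,335.00
Total: $108,432.00 + $1,335.00 = $109,767.00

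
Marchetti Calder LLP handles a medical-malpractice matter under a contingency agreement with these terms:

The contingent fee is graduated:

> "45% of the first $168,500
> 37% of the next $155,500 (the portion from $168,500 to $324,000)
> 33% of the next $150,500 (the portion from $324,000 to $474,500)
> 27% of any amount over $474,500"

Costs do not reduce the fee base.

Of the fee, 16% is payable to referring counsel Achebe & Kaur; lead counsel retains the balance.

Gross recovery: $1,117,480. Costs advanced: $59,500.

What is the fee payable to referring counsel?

$57,060.74

Fee base is the gross recovery, $1,117,480; costs are reimbursed separately.
First $168,500 at 45% = $75,825.00
Next $155,500 at 37% = $57,535.00
Next $150,500 at 33% = $49,665.00
Remaining $642,980 at 27% = $173,604.60
Fee: $75,825.00 + $57,535.00 + $49,665.00 + $173,604.60 = $356,629.60
Referral share: 16% of $356,629.60 = $57,060.74; lead counsel retains $356,629.60 − $57,060.74 = $299,568.86.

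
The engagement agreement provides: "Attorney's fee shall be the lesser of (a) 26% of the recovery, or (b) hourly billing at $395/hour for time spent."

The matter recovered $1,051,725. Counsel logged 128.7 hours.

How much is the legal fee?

$50,836.50

(a) 26% of $1,051,725 = $273,448.50
(b) 128.7 × $395 = $50,836.50
The lesser is (b): $50,836.50.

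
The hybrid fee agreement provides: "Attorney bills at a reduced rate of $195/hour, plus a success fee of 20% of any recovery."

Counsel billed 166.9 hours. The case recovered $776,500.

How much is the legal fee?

$187,845.50

Hourly: 166.9 × $195 = $32,545.50
Success fee: 20% of $776,500 = $155,300.00
Total: $32,545.50 + $155,300.00 = $187,845.50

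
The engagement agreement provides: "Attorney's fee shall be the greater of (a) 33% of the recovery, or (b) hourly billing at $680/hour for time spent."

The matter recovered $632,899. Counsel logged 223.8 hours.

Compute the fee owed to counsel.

(a) 33% of $632,899 = $208,856.67
(b) 223.8 × $680 = $152,184.00
The greater is (a): $208,856.67.

$208,856.67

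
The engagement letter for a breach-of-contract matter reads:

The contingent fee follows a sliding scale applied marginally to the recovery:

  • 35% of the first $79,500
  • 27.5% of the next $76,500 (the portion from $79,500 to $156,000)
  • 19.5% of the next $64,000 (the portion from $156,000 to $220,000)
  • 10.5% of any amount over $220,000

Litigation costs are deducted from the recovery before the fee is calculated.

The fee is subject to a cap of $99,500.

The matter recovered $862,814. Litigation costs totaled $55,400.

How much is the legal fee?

Fee base (net of costs): $862,814 − $55,400 = $807,414
First $79,500 at 35% = $27,825.00
Next $76,500 at 27.5% = $21,037.50
Next $64,000 at 19.5% = $12,480.00
Remaining $587,414 at 10.5% = $61,678.47
Fee: $27,825.00 + $21,037.50 + $12,480.00 + $61,678.47 = $123,020.97
$123,020.97 exceeds the $99,500 cap, so the fee is capped at $99,500.00.

$99,500.00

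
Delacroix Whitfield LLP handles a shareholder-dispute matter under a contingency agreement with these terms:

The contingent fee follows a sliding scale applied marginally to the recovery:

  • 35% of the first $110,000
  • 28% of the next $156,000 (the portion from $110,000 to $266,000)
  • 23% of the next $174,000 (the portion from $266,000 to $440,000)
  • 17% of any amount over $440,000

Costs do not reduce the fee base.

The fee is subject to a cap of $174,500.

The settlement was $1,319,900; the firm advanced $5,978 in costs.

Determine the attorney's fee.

$174,500.00

Fee base is the gross recovery, $1,319,900; costs are reimbursed separately.
First $110,000 at 35% = $38,500.00
Next $156,000 at 28% = $43,680.00
Next $174,000 at 23% = $40,020.00
Remaining $879,900 at 17% = $149,583.00
Fee: $38,500.00 + $43,680.00 + $40,020.00 + $149,583.00 = $271,783.00
$271,783.00 exceeds the $174,500 cap, so the fee is capped at $174,500.00.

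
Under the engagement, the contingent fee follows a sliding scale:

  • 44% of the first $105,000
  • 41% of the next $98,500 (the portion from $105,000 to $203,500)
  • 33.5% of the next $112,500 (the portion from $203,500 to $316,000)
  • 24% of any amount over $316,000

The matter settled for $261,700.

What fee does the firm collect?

First $105,000 at 44% = $46,200.00
Next $98,500 at 41% = $40,385.00
Remaining $58,200 at 33.5% = $19,497.00
Fee: $46,200.00 + $40,385.00 + $19,497.00 = $106,082.00

$106,082.00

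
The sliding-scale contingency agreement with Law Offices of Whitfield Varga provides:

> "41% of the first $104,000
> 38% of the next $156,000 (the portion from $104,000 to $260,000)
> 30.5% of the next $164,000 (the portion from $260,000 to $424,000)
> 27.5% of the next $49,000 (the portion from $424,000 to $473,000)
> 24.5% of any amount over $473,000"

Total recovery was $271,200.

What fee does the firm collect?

First $104,000 at 41% = $42,640.00
Next $156,000 at 38% = $59,280.00
Remaining $11,200 at 30.5% = $3,416.00
Fee: $42,640.00 + $59,280.00 + $3,416.00 = $105,336.00

$105,336.00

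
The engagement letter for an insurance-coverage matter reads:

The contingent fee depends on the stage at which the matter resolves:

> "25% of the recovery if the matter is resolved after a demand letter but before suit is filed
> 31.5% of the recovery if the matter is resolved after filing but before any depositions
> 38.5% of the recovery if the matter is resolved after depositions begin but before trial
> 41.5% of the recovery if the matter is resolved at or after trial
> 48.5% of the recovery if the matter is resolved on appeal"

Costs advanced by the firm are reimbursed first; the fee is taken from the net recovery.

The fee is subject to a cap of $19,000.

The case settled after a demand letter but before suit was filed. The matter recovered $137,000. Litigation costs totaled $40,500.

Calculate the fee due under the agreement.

$19,000.00

Fee base (net of costs): $137,000 − $40,500 = $96,500
The matter settled after a demand letter but before suit was filed, so the 25% rate applies.
$96,500 × 25% = $24,125.00
$24,125.00 exceeds the $19,000 cap, so the fee is capped at $19,000.00.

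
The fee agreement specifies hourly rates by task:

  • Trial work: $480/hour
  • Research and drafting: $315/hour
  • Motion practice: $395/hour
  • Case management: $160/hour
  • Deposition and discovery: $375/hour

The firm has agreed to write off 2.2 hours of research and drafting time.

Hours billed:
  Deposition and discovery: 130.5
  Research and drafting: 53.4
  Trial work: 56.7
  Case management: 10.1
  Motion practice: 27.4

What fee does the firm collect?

$104,720.50

Trial work: 56.7 × $480 = $27,216.00
Research and drafting: 53.4 × $315 = $16,821.00
Motion practice: 27.4 × $395 = $10,823.00
Case management: 10.1 × $160 = $1,616.00
Deposition and discovery: 130.5 × $375 = $48,937.50
Subtotal: $105,413.50
Write-off: 2.2 × $315 = $693.00
Total: $105,413.50 − $693.00 = $104,720.50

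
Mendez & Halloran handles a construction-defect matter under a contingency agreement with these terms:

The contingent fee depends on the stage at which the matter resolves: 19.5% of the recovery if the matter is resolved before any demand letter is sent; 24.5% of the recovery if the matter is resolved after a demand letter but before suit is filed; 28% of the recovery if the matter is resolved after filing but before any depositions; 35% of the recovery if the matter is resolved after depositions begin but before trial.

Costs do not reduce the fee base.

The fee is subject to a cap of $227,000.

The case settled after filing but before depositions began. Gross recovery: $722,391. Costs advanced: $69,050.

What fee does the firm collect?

Fee base is the gross recovery, $722,391; costs are reimbursed separately.
The matter settled after filing but before depositions began, so the 28% rate applies.
$722,391 × 28% = $202,269.48
$202,269.48 is under the $227,000 cap.

$202,269.48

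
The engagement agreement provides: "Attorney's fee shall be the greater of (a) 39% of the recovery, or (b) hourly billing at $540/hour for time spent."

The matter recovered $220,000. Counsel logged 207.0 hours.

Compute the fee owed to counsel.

$111,780.00

(a) 39% of $220,000 = $85,800.00
(b) 207.0 × $540 = $111,780.00
The greater is (b): $111,780.00.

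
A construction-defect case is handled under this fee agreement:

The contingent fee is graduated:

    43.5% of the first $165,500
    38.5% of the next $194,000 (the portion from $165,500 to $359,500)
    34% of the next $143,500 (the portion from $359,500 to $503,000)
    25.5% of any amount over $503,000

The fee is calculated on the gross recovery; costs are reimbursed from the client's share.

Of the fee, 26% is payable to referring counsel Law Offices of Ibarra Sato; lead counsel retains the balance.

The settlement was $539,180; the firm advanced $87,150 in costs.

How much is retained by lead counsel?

$151,476.82

Fee base is the gross recovery, $539,180; costs are reimbursed separately.
First $165,500 at 43.5% = $71,992.50
Next $194,000 at 38.5% = $74,690.00
Next $143,500 at 34% = $48,790.00
Remaining $36,180 at 25.5% = $9,225.90
Fee: $71,992.50 + $74,690.00 + $48,790.00 + $9,225.90 = $204,698.40
Referral share: 26% of $204,698.40 = $53,221.58; lead counsel retains $204,698.40 − $53,221.58 = $151,476.82.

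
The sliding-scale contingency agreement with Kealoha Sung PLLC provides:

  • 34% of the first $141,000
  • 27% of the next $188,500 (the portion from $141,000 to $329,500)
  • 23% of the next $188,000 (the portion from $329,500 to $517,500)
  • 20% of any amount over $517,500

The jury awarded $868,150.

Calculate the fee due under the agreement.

First $141,000 at 34% = $47,940.00
Next $188,500 at 27% = $50,895.00
Next $188,000 at 23% = $43,240.00
Remaining $350,650 at 20% = $70,130.00
Fee: $47,940.00 + $50,895.00 + $43,240.00 + $70,130.00 = $212,205.00

$212,205.00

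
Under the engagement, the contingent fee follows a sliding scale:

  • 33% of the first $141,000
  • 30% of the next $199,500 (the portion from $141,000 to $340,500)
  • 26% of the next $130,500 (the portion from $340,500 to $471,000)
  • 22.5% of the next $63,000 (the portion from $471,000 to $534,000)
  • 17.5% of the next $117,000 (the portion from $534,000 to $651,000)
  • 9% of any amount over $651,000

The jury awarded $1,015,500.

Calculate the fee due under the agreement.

First $141,000 at 33% = $46,530.00
Next $199,500 at 30% = $59,850.00
Next $130,500 at 26% = $33,930.00
Next $63,000 at 22.5% = $14,175.00
Next $117,000 at 17.5% = $20,475.00
Remaining $364,500 at 9% = $32,805.00
Fee: $46,530.00 + $59,850.00 + $33,930.00 + $14,175.00 + $20,475.00 + $32,805.00 = $207,765.00

$207,765.00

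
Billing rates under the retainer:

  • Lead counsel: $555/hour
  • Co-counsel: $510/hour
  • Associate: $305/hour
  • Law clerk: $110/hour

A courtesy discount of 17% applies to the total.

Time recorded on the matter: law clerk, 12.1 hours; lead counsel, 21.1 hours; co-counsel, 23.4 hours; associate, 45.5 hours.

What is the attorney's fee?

$32,247.99

Lead counsel: 21.1 × $555 = $11,710.50
Co-counsel: 23.4 × $510 = $11,934.00
Associate: 45.5 × $305 = $13,877.50
Law clerk: 12.1 × $110 = $1,331.00
Subtotal: $38,853.00
Less 17% discount: −$6,605.01
Total: $38,853.00 − $6,605.01 = $32,247.99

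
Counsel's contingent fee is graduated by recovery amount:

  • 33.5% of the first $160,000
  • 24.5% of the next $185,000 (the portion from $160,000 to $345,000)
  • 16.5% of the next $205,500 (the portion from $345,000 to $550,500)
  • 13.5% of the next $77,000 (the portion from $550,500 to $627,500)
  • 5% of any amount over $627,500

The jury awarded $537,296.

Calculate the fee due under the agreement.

$130,653.84

First $160,000 at 33.5% = $53,600.00
Next $185,000 at 24.5% = $45,325.00
Remaining $192,296 at 16.5% = $31,728.84
Fee: $53,600.00 + $45,325.00 + $31,728.84 = $130,653.84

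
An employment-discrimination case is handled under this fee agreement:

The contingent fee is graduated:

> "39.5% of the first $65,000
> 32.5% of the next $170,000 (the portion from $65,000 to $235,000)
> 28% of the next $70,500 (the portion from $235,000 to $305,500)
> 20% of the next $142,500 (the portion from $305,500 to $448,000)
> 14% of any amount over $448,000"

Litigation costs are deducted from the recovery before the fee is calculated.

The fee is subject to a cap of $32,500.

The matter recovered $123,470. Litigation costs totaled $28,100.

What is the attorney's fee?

Fee base (net of costs): $123,470 − $28,100 = $95,370
First $65,000 at 39.5% = $25,675.00
Remaining $30,370 at 32.5% = $9,870.25
Fee: $25,675.00 + $9,870.25 = $35,545.25
$35,545.25 exceeds the $32,500 cap, so the fee is capped at $32,500.00.

$32,500.00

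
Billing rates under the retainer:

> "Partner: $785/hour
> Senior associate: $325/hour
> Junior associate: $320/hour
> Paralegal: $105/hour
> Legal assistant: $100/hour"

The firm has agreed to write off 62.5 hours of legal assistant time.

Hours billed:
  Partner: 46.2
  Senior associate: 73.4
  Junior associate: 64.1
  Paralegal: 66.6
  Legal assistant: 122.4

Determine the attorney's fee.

$93,617.00

Partner: 46.2 × $785 = $36,267.00
Senior associate: 73.4 × $325 = $23,855.00
Junior associate: 64.1 × $320 = $20,512.00
Paralegal: 66.6 × $105 = $6,993.00
Legal assistant: 122.4 × $100 = $12,240.00
Subtotal: $99,867.00
Write-off: 62.5 × $100 = $6,250.00
Total: $99,867.00 − $6,250.00 = $93,617.00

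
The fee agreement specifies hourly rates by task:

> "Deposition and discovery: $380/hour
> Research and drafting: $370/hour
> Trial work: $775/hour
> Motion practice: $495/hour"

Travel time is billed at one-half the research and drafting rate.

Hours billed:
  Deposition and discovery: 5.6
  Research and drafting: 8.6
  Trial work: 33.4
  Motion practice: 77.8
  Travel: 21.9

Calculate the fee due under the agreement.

Deposition and discovery: 5.6 × $380 = $2,128.00
Research and drafting: 8.6 × $370 = $3,182.00
Trial work: 33.4 × $775 = $25,885.00
Motion practice: 77.8 × $495 = $38,511.00
Subtotal: $2,128.00 + $3,182.00 + $25,885.00 + $38,511.00 = $69,706.00
Travel: 21.9 × ($370 ÷ 2) = 21.9 × $185.00 = $4,051.50
Total: $69,706.00 + $4,051.50 = $73,757.50

$73,757.50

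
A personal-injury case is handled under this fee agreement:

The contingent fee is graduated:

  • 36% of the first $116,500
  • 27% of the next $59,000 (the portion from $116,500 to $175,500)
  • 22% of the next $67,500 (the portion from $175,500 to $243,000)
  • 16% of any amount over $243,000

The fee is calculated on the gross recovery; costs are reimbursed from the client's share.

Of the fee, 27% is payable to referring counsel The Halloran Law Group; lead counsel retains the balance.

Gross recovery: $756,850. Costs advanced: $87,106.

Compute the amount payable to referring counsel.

$41,832.72

Fee base is the gross recovery, $756,850; costs are reimbursed separately.
First $116,500 at 36% = $41,940.00
Next $59,000 at 27% = $15,930.00
Next $67,500 at 22% = $14,850.00
Remaining $513,850 at 16% = $82,216.00
Fee: $41,940.00 + $15,930.00 + $14,850.00 + $82,216.00 = $154,936.00
Referral share: 27% of $154,936.00 = $41,832.72; lead counsel retains $154,936.00 − $41,832.72 = $113,103.28.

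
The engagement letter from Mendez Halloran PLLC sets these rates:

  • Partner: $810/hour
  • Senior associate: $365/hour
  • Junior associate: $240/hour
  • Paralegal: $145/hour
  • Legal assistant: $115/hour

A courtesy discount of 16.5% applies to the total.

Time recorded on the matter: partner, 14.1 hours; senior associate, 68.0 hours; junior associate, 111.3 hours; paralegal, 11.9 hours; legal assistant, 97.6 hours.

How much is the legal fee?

Partner: 14.1 × $810 = $11,421.00
Senior associate: 68.0 × $365 = $24,820.00
Junior associate: 111.3 × $240 = $26,712.00
Paralegal: 11.9 × $145 = $1,725.50
Legal assistant: 97.6 × $115 = $11,224.00
Subtotal: $75,902.50
Less 16.5% discount: −$12,523.91
Total: $75,902.50 − $12,523.91 = $63,378.59

$63,378.59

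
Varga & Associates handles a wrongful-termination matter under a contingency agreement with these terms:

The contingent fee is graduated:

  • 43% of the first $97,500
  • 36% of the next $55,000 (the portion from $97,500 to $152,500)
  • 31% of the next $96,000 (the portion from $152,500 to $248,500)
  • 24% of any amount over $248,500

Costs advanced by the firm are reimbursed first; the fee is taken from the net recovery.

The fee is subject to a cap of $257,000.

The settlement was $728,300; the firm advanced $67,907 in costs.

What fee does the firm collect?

$190,339.32

Fee base (net of costs): $728,300 − $67,907 = $660,393
First $97,500 at 43% = $41,925.00
Next $55,000 at 36% = $19,800.00
Next $96,000 at 31% = $29,760.00
Remaining $411,893 at 24% = $98,854.32
Fee: $41,925.00 + $19,800.00 + $29,760.00 + $98,854.32 = $190,339.32
$190,339.32 is under the $257,000 cap.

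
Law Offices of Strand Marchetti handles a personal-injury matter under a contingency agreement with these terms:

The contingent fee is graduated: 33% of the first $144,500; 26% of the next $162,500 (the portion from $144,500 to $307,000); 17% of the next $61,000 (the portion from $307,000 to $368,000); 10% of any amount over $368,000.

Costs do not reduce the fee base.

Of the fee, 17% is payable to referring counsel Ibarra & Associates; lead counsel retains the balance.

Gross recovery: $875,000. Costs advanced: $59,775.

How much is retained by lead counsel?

$125,334.15

Fee base is the gross recovery, $875,000; costs are reimbursed separately.
First $144,500 at 33% = $47,685.00
Next $162,500 at 26% = $42,250.00
Next $61,000 at 17% = $10,370.00
Remaining $507,000 at 10% = $50,700.00
Fee: $47,685.00 + $42,250.00 + $10,370.00 + $50,700.00 = $151,005.00
Referral share: 17% of $151,005.00 = $25,670.85; lead counsel retains $151,005.00 − $25,670.85 = $125,334.15.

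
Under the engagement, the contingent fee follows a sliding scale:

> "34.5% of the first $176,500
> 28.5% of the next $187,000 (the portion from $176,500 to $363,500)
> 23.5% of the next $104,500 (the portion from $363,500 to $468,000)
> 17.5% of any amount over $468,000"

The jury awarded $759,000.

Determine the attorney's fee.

$189,670.00

First $176,500 at 34.5% = $60,892.50
Next $187,000 at 28.5% = $53,295.00
Next $104,500 at 23.5% = $24,557.50
Remaining $291,000 at 17.5% = $50,925.00
Fee: $60,892.50 + $53,295.00 + $24,557.50 + $50,925.00 = $189,670.00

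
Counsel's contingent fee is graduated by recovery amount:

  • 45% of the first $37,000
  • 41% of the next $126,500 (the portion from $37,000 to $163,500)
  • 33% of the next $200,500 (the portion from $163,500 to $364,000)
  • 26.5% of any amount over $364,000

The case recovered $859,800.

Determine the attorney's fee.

$266,067.00

First $37,000 at 45% = $16,650.00
Next $126,500 at 41% = $51,865.00
Next $200,500 at 33% = $66,165.00
Remaining $495,800 at 26.5% = $131,387.00
Fee: $16,650.00 + $51,865.00 + $66,165.00 + $131,387.00 = $266,067.00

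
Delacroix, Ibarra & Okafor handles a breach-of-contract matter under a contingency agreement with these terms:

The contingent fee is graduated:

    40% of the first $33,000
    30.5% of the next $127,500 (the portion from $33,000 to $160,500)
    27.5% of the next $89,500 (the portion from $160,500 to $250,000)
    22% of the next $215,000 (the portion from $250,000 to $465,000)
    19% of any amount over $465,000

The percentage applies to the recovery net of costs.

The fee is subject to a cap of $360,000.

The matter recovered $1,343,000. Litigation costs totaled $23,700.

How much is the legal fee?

Fee base (net of costs): $1,343,000 − $23,700 = $1,319,300
First $33,000 at 40% = $13,200.00
Next $127,500 at 30.5% = $38,887.50
Next $89,500 at 27.5% = $24,612.50
Next $215,000 at 22% = $47,300.00
Remaining $854,300 at 19% = $162,317.00
Fee: $13,200.00 + $38,887.50 + $24,612.50 + $47,300.00 + $162,317.00 = $286,317.00
$286,317.00 is under the $360,000 cap.

$286,317.00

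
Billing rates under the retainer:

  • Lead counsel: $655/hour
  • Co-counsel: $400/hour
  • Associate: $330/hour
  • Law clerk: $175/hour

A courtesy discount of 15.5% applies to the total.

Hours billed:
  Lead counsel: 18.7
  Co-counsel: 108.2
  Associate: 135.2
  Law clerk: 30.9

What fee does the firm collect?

Lead counsel: 18.7 × $655 = $12,248.50
Co-counsel: 108.2 × $400 = $43,280.00
Associate: 135.2 × $330 = $44,616.00
Law clerk: 30.9 × $175 = $5,407.50
Subtotal: $105,552.00
Less 15.5% discount: −$16,360.56
Total: $105,552.00 − $16,360.56 = $89,191.44

$89,191.44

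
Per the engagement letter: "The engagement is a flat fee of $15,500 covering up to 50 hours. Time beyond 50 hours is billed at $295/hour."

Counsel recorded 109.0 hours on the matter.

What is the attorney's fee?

$32,905.00

Flat fee: $15,500.00
Excess hours: 109.0 − 50 = 59.0
Overrun: 59.0 × $295 = $17,405.00
Total: $15,500.00 + $17,405.00 = $32,905.00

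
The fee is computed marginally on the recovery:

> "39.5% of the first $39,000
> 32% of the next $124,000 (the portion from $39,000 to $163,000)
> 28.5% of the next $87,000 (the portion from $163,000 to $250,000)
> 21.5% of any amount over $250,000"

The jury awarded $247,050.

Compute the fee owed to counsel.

First $39,000 at 39.5% = $15,405.00
Next $124,000 at 32% = $39,680.00
Remaining $84,050 at 28.5% = $23,954.25
Fee: $15,405.00 + $39,680.00 + $23,954.25 = $79,039.25

$79,039.25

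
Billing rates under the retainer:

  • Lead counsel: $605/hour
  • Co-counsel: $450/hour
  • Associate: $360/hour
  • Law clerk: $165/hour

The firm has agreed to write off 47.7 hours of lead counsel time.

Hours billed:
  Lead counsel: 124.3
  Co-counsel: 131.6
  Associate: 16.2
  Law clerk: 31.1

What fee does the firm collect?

Lead counsel: 124.3 × $605 = $75,201.50
Co-counsel: 131.6 × $450 = $59,220.00
Associate: 16.2 × $360 = $5,832.00
Law clerk: 31.1 × $165 = $5,131.50
Subtotal: $145,385.00
Write-off: 47.7 × $605 = $28,858.50
Total: $145,385.00 − $28,858.50 = $116,526.50

$116,526.50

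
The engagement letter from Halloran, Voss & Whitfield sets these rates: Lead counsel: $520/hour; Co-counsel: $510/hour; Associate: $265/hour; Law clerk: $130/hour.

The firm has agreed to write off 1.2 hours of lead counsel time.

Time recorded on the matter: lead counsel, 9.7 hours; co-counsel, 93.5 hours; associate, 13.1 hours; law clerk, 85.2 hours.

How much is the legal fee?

Lead counsel: 9.7 × $520 = $5,044.00
Co-counsel: 93.5 × $510 = $47,685.00
Associate: 13.1 × $265 = $3,471.50
Law clerk: 85.2 × $130 = $11,076.00
Subtotal: $67,276.50
Write-off: 1.2 × $520 = $624.00
Total: $67,276.50 − $624.00 = $66,652.50

$66,652.50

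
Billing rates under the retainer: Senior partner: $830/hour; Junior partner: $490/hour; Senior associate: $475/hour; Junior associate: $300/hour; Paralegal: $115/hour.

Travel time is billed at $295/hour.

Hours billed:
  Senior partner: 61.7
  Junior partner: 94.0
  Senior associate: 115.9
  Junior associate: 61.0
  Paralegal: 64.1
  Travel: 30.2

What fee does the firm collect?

Senior partner: 61.7 × $830 = $51,211.00
Junior partner: 94.0 × $490 = $46,060.00
Senior associate: 115.9 × $475 = $55,052.50
Junior associate: 61.0 × $300 = $18,300.00
Paralegal: 64.1 × $115 = $7,371.50
Subtotal: $51,211.00 + $46,060.00 + $55,052.50 + $18,300.00 + $7,371.50 = $177,995.00
Travel: 30.2 × $295 = $8,909.00
Total: $177,995.00 + $8,909.00 = $186,904.00

$186,904.00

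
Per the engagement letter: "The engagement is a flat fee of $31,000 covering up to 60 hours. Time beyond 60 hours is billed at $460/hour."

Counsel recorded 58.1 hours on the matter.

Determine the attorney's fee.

58.1 hours is within the 60-hour scope; only the flat fee applies.

$31,000.00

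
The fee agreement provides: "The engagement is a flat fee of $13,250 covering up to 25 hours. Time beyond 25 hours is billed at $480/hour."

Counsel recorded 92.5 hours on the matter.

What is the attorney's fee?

Flat fee: $13,250.00
Excess hours: 92.5 − 25 = 67.5
Overrun: 67.5 × $480 = $32,400.00
Total: $13,250.00 + $32,400.00 = $45,650.00

$45,650.00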